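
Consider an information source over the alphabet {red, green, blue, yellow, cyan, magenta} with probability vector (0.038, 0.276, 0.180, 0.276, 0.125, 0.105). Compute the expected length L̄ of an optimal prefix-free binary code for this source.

2.411 bits/symbol

Repeatedly combine the two least-probable nodes; the expected code length is the sum of the merged weights.
merge 19/500 + 21/200 → 143/1000
merge 1/8 + 143/1000 → 67/250
merge 9/50 + 67/250 → 56/125
merge 69/250 + 69/250 → 69/125
merge 56/125 + 69/125 → 1
L = 143/1000 + 67/250 + 56/125 + 69/125 + 1 = 2411/1000 = 2.411 bits/symbol.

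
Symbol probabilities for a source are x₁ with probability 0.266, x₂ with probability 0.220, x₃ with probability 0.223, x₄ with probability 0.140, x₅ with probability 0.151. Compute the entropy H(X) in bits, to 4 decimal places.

2.2805 bits

H = −Σ pᵢ log₂ pᵢ.
−0.266·log₂(0.266) = 0.5082
−0.220·log₂(0.220) = 0.4806
−0.223·log₂(0.223) = 0.4828
−0.140·log₂(0.140) = 0.3971
−0.151·log₂(0.151) = 0.4118
Sum ≈ 2.2805 → 2.2805 bits.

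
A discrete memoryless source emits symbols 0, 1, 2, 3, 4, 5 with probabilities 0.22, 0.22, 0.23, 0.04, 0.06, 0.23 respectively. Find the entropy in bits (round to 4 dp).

2.3658 bits

H = −Σ pᵢ log₂ pᵢ.
−0.22·log₂(0.22) = 0.4806
−0.22·log₂(0.22) = 0.4806
−0.23·log₂(0.23) = 0.4877
−0.04·log₂(0.04) = 0.1858
−0.06·log₂(0.06) = 0.2435
−0.23·log₂(0.23) = 0.4877
Sum ≈ 2.3658 → 2.3658 bits.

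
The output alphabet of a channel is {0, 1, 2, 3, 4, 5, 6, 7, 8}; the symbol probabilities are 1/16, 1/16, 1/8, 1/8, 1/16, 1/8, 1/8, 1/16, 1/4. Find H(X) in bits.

Each probability is a power of 1/2, so log₂(1/p) is an integer.
H = Σ p·log₂(1/p) = 1/16·4 + 1/16·4 + 1/8·3 + 1/8·3 + 1/16·4 + 1/8·3 + 1/8·3 + 1/16·4 + 1/4·2 = 3 bits.

3 bits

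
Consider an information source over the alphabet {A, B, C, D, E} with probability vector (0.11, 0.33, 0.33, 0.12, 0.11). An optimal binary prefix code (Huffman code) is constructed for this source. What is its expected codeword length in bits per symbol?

2.22 bits/symbol

Repeatedly combine the two least-probable nodes; the expected code length is the sum of the merged weights.
merge 11/100 + 11/100 → 11/50
merge 3/25 + 11/50 → 17/50
merge 33/100 + 33/100 → 33/50
merge 17/50 + 33/50 → 1
L = 11/50 + 17/50 + 33/50 + 1 = 111/50 = 2.22 bits/symbol.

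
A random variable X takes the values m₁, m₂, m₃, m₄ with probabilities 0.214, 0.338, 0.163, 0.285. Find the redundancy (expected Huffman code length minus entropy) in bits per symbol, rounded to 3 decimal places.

Entropy H = −Σ p log₂ p ≈ 1.9476 bits.
Huffman merges: 163/1000+107/500→377/1000; 57/200+169/500→623/1000; 377/1000+623/1000→1. L = 2 ≈ 2.0000.
L − H = 2.0000 − 1.9476 = 0.052 bits.

0.052 bits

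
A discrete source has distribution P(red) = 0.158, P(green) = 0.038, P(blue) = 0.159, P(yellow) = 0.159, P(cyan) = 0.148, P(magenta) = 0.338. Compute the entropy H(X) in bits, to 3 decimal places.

2.380 bits

H = −Σ pᵢ log₂ pᵢ.
−0.158·log₂(0.158) = 0.4206
−0.038·log₂(0.038) = 0.1793
−0.159·log₂(0.159) = 0.4218
−0.159·log₂(0.159) = 0.4218
−0.148·log₂(0.148) = 0.4079
−0.338·log₂(0.338) = 0.5289
Sum ≈ 2.3804 → 2.380 bits.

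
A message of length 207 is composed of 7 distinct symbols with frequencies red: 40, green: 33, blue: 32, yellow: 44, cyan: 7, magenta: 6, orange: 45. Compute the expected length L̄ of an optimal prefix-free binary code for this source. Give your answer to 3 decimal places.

Probabilities are the counts divided by 207.
Repeatedly combine the two least-probable nodes; the expected code length is the sum of the merged weights.
merge 2/69 + 7/207 → 13/207
merge 13/207 + 32/207 → 5/23
merge 11/69 + 40/207 → 73/207
merge 44/207 + 5/23 → 89/207
merge 5/23 + 73/207 → 118/207
merge 89/207 + 118/207 → 1
L = 13/207 + 5/23 + 73/207 + 89/207 + 118/207 + 1 = 545/207 ≈ 2.633 bits/symbol.

2.633 bits/symbol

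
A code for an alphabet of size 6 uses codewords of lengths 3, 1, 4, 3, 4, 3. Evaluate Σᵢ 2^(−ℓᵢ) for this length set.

With common denominator 2^4 = 16: Σ 2^(−ℓᵢ) = 2/16 + 8/16 + 1/16 + 2/16 + 1/16 + 2/16 = 16/16 = 1.

1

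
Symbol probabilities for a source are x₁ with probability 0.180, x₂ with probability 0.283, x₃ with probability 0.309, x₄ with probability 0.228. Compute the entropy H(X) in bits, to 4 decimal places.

H = −Σ pᵢ log₂ pᵢ.
−0.180·log₂(0.180) = 0.4453
−0.283·log₂(0.283) = 0.5154
−0.309·log₂(0.309) = 0.5235
−0.228·log₂(0.228) = 0.4863
Sum ≈ 1.9705 → 1.9705 bits.

1.9705 bits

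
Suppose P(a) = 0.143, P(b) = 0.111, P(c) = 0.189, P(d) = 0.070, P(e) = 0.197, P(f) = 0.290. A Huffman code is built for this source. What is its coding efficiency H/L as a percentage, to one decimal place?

98.0%

Entropy H = −Σ p log₂ p ≈ 2.4557 bits.
Huffman merges: 7/100+111/1000→181/1000; 143/1000+181/1000→81/250; 189/1000+197/1000→193/500; 29/100+81/250→307/500; 193/500+307/500→1. L = 501/200 ≈ 2.5050.
Efficiency = H/L = 2.4557/2.5050 = 98.0%.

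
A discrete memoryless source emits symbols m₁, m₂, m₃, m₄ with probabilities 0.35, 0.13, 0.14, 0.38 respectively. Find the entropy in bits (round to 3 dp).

1.840 bits

H = −Σ pᵢ log₂ pᵢ.
−0.35·log₂(0.35) = 0.5301
−0.13·log₂(0.13) = 0.3826
−0.14·log₂(0.14) = 0.3971
−0.38·log₂(0.38) = 0.5305
Sum ≈ 1.8403 → 1.840 bits.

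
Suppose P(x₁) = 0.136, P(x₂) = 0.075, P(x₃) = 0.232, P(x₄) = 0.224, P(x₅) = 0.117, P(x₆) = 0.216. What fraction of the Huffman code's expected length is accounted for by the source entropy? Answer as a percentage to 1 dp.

98.6%

Entropy H = −Σ p log₂ p ≈ 2.4839 bits.
Huffman merges: 3/40+117/1000→24/125; 17/125+24/125→41/125; 27/125+28/125→11/25; 29/125+41/125→14/25; 11/25+14/25→1. L = 63/25 ≈ 2.5200.
Efficiency = H/L = 2.4839/2.5200 = 98.6%.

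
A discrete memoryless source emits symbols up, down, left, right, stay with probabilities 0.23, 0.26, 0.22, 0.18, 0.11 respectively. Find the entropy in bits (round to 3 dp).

2.269 bits

H = −Σ pᵢ log₂ pᵢ.
−0.23·log₂(0.23) = 0.4877
−0.26·log₂(0.26) = 0.5053
−0.22·log₂(0.22) = 0.4806
−0.18·log₂(0.18) = 0.4453
−0.11·log₂(0.11) = 0.3503
Sum ≈ 2.2691 → 2.269 bits.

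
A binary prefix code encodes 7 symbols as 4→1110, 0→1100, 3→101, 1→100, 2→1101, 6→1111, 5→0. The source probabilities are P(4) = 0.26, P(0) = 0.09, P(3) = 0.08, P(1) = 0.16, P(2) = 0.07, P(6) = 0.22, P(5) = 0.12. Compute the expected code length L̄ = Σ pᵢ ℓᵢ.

L̄ = Σ pᵢ·ℓᵢ = 0.26·4 + 0.09·4 + 0.08·3 + 0.16·3 + 0.07·4 + 0.22·4 + 0.12·1 = 3.4 bits/symbol.

3.4 bits/symbol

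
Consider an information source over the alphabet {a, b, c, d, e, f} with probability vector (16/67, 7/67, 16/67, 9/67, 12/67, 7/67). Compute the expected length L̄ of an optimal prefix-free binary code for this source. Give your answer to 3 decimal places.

2.522 bits/symbol

Repeatedly combine the two least-probable nodes; the expected code length is the sum of the merged weights.
merge 7/67 + 7/67 → 14/67
merge 9/67 + 12/67 → 21/67
merge 14/67 + 16/67 → 30/67
merge 16/67 + 21/67 → 37/67
merge 30/67 + 37/67 → 1
L = 14/67 + 21/67 + 30/67 + 37/67 + 1 = 169/67 ≈ 2.522 bits/symbol.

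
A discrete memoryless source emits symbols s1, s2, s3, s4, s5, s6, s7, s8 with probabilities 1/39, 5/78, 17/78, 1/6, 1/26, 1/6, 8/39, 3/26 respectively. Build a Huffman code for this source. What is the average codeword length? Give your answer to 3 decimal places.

2.769 bits/symbol

Repeatedly combine the two least-probable nodes; the expected code length is the sum of the merged weights.
merge 1/39 + 1/26 → 5/78
merge 5/78 + 5/78 → 5/39
merge 3/26 + 5/39 → 19/78
merge 1/6 + 1/6 → 1/3
merge 8/39 + 17/78 → 11/26
merge 19/78 + 1/3 → 15/26
merge 11/26 + 15/26 → 1
L = 5/78 + 5/39 + 19/78 + 1/3 + 11/26 + 15/26 + 1 = 36/13 ≈ 2.769 bits/symbol.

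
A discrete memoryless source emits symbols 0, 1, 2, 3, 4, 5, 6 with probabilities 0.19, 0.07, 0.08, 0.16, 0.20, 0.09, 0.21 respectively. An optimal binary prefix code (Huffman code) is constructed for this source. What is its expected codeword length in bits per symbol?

Repeatedly combine the two least-probable nodes; the expected code length is the sum of the merged weights.
merge 7/100 + 2/25 → 3/20
merge 9/100 + 3/20 → 6/25
merge 4/25 + 19/100 → 7/20
merge 1/5 + 21/100 → 41/100
merge 6/25 + 7/20 → 59/100
merge 41/100 + 59/100 → 1
L = 3/20 + 6/25 + 7/20 + 41/100 + 59/100 + 1 = 137/50 = 2.74 bits/symbol.

2.74 bits/symbol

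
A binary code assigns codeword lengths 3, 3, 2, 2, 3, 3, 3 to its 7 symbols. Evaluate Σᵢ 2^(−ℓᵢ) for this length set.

With common denominator 2^3 = 8: Σ 2^(−ℓᵢ) = 1/8 + 1/8 + 2/8 + 2/8 + 1/8 + 1/8 + 1/8 = 9/8 = 1.125.

1.125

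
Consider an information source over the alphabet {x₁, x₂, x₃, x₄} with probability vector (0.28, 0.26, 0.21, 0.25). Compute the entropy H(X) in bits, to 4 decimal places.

1.9923 bits

H = −Σ pᵢ log₂ pᵢ.
−0.28·log₂(0.28) = 0.5142
−0.26·log₂(0.26) = 0.5053
−0.21·log₂(0.21) = 0.4728
−0.25·log₂(0.25) = 0.5000
Sum ≈ 1.9923 → 1.9923 bits.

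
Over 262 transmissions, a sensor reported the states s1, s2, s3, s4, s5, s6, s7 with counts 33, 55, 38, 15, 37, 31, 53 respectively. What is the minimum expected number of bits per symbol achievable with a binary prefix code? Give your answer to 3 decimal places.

2.763 bits/symbol

Probabilities are the counts divided by 262.
Repeatedly combine the two least-probable nodes; the expected code length is the sum of the merged weights.
merge 15/262 + 31/262 → 23/131
merge 33/262 + 37/262 → 35/131
merge 19/131 + 23/131 → 42/131
merge 53/262 + 55/262 → 54/131
merge 35/131 + 42/131 → 77/131
merge 54/131 + 77/131 → 1
L = 23/131 + 35/131 + 42/131 + 54/131 + 77/131 + 1 = 362/131 ≈ 2.763 bits/symbol.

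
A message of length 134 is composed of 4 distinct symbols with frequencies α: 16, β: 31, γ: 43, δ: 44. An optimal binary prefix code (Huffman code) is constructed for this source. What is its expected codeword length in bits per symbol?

Probabilities are the counts divided by 134.
Repeatedly combine the two least-probable nodes; the expected code length is the sum of the merged weights.
merge 8/67 + 31/134 → 47/134
merge 43/134 + 22/67 → 87/134
merge 47/134 + 87/134 → 1
L = 47/134 + 87/134 + 1 = 2 bits/symbol.

2 bits/symbol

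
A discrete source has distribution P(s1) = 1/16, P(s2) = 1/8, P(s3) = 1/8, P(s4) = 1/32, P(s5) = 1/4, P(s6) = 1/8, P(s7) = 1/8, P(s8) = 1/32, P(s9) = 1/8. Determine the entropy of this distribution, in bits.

Each probability is a power of 1/2, so log₂(1/p) is an integer.
H = Σ p·log₂(1/p) = 1/16·4 + 1/8·3 + 1/8·3 + 1/32·5 + 1/4·2 + 1/8·3 + 1/8·3 + 1/32·5 + 1/8·3 = 2.9375 bits.

2.9375 bits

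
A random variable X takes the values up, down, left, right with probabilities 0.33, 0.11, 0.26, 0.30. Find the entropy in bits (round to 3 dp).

1.904 bits

H = −Σ pᵢ log₂ pᵢ.
−0.33·log₂(0.33) = 0.5278
−0.11·log₂(0.11) = 0.3503
−0.26·log₂(0.26) = 0.5053
−0.30·log₂(0.30) = 0.5211
Sum ≈ 1.9045 → 1.904 bits.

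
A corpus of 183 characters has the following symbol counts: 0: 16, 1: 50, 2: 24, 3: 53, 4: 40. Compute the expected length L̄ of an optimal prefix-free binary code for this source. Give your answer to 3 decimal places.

Probabilities are the counts divided by 183.
Repeatedly combine the two least-probable nodes; the expected code length is the sum of the merged weights.
merge 16/183 + 8/61 → 40/183
merge 40/183 + 40/183 → 80/183
merge 50/183 + 53/183 → 103/183
merge 80/183 + 103/183 → 1
L = 40/183 + 80/183 + 103/183 + 1 = 406/183 ≈ 2.219 bits/symbol.

2.219 bits/symbol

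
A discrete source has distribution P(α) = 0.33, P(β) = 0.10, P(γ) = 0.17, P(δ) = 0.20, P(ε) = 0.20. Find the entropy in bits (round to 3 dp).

2.223 bits

H = −Σ pᵢ log₂ pᵢ.
−0.33·log₂(0.33) = 0.5278
−0.10·log₂(0.10) = 0.3322
−0.17·log₂(0.17) = 0.4346
−0.20·log₂(0.20) = 0.4644
−0.20·log₂(0.20) = 0.4644
Sum ≈ 2.2234 → 2.223 bits.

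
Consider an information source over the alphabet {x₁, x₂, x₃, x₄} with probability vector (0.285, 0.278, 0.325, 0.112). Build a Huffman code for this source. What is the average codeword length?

2 bits/symbol

Repeatedly combine the two least-probable nodes; the expected code length is the sum of the merged weights.
merge 14/125 + 139/500 → 39/100
merge 57/200 + 13/40 → 61/100
merge 39/100 + 61/100 → 1
L = 39/100 + 61/100 + 1 = 2 bits/symbol.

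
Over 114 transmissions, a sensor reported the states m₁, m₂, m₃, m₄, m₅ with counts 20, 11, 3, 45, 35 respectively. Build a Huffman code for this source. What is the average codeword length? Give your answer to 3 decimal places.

Probabilities are the counts divided by 114.
Repeatedly combine the two least-probable nodes; the expected code length is the sum of the merged weights.
merge 1/38 + 11/114 → 7/57
merge 7/57 + 10/57 → 17/57
merge 17/57 + 35/114 → 23/38
merge 15/38 + 23/38 → 1
L = 7/57 + 17/57 + 23/38 + 1 = 77/38 ≈ 2.026 bits/symbol.

2.026 bits/symbol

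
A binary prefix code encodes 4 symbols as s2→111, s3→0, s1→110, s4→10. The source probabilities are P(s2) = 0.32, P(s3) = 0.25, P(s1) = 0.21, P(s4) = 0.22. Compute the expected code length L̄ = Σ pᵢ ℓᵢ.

2.28 bits/symbol

L̄ = Σ pᵢ·ℓᵢ = 0.32·3 + 0.25·1 + 0.21·3 + 0.22·2 = 2.28 bits/symbol.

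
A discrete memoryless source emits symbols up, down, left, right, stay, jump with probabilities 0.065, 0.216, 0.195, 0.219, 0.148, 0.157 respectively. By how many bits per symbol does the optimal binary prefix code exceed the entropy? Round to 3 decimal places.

0.064 bits

Entropy H = −Σ p log₂ p ≈ 2.5009 bits.
Huffman merges: 13/200+37/250→213/1000; 157/1000+39/200→44/125; 213/1000+27/125→429/1000; 219/1000+44/125→571/1000; 429/1000+571/1000→1. L = 513/200 ≈ 2.5650.
L − H = 2.5650 − 2.5009 = 0.064 bits.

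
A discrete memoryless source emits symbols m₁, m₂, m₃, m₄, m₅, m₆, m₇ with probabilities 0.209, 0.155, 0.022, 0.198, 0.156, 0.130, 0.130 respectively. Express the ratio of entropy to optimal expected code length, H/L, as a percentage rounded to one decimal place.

Entropy H = −Σ p log₂ p ≈ 2.6561 bits.
Huffman merges: 11/500+13/100→19/125; 13/100+19/125→141/500; 31/200+39/250→311/1000; 99/500+209/1000→407/1000; 141/500+311/1000→593/1000; 407/1000+593/1000→1. L = 549/200 ≈ 2.7450.
Efficiency = H/L = 2.6561/2.7450 = 96.8%.

96.8%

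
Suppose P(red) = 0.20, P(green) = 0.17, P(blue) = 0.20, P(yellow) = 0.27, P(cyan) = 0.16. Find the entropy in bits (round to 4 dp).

2.2964 bits

H = −Σ pᵢ log₂ pᵢ.
−0.20·log₂(0.20) = 0.4644
−0.17·log₂(0.17) = 0.4346
−0.20·log₂(0.20) = 0.4644
−0.27·log₂(0.27) = 0.5100
−0.16·log₂(0.16) = 0.4230
Sum ≈ 2.2964 → 2.2964 bits.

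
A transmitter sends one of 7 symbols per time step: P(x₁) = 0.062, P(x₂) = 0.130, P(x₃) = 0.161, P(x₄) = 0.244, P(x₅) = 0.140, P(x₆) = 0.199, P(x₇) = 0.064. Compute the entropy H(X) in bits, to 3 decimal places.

2.667 bits

H = −Σ pᵢ log₂ pᵢ.
−0.062·log₂(0.062) = 0.2487
−0.130·log₂(0.130) = 0.3826
−0.161·log₂(0.161) = 0.4242
−0.244·log₂(0.244) = 0.4966
−0.140·log₂(0.140) = 0.3971
−0.199·log₂(0.199) = 0.4635
−0.064·log₂(0.064) = 0.2538
Sum ≈ 2.6666 → 2.667 bits.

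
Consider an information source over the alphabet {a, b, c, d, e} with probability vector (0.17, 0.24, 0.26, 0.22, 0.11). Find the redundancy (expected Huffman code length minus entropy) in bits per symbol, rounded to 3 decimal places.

Entropy H = −Σ p log₂ p ≈ 2.2649 bits.
Huffman merges: 11/100+17/100→7/25; 11/50+6/25→23/50; 13/50+7/25→27/50; 23/50+27/50→1. L = 57/25 ≈ 2.2800.
L − H = 2.2800 − 2.2649 = 0.015 bits.

0.015 bits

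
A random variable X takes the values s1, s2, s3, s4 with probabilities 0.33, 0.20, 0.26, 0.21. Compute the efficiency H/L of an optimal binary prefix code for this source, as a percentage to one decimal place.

98.5%

Entropy H = −Σ p log₂ p ≈ 1.9703 bits.
Huffman merges: 1/5+21/100→41/100; 13/50+33/100→59/100; 41/100+59/100→1. L = 2 ≈ 2.0000.
Efficiency = H/L = 1.9703/2.0000 = 98.5%.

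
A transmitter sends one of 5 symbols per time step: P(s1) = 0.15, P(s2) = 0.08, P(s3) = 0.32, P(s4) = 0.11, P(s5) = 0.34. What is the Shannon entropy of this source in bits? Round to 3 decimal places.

2.108 bits

H = −Σ pᵢ log₂ pᵢ.
−0.15·log₂(0.15) = 0.4105
−0.08·log₂(0.08) = 0.2915
−0.32·log₂(0.32) = 0.5260
−0.11·log₂(0.11) = 0.3503
−0.34·log₂(0.34) = 0.5292
Sum ≈ 2.1075 → 2.108 bits.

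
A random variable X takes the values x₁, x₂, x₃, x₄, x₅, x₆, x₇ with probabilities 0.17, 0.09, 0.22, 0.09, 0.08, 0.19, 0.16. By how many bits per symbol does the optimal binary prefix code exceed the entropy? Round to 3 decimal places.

Entropy H = −Σ p log₂ p ≈ 2.7102 bits.
Huffman merges: 2/25+9/100→17/100; 9/100+4/25→1/4; 17/100+17/100→17/50; 19/100+11/50→41/100; 1/4+17/50→59/100; 41/100+59/100→1. L = 69/25 ≈ 2.7600.
L − H = 2.7600 − 2.7102 = 0.050 bits.

0.050 bits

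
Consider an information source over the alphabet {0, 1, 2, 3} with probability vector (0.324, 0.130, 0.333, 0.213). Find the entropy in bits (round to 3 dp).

1.913 bits

H = −Σ pᵢ log₂ pᵢ.
−0.324·log₂(0.324) = 0.5268
−0.130·log₂(0.130) = 0.3826
−0.333·log₂(0.333) = 0.5283
−0.213·log₂(0.213) = 0.4752
Sum ≈ 1.9129 → 1.913 bits.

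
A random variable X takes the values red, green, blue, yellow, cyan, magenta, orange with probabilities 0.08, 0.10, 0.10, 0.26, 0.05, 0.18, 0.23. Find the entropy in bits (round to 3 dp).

H = −Σ pᵢ log₂ pᵢ.
−0.08·log₂(0.08) = 0.2915
−0.10·log₂(0.10) = 0.3322
−0.10·log₂(0.10) = 0.3322
−0.26·log₂(0.26) = 0.5053
−0.05·log₂(0.05) = 0.2161
−0.18·log₂(0.18) = 0.4453
−0.23·log₂(0.23) = 0.4877
Sum ≈ 2.6103 → 2.610 bits.

2.610 bits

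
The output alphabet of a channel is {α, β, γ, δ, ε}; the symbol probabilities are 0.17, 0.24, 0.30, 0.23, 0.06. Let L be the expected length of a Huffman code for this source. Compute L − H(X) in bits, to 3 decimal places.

Entropy H = −Σ p log₂ p ≈ 2.1810 bits.
Huffman merges: 3/50+17/100→23/100; 23/100+23/100→23/50; 6/25+3/10→27/50; 23/50+27/50→1. L = 223/100 ≈ 2.2300.
L − H = 2.2300 − 2.1810 = 0.049 bits.

0.049 bits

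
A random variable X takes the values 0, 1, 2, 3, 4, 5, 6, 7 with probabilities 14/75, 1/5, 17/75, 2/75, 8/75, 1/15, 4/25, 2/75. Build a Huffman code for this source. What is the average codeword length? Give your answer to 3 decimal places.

2.747 bits/symbol

Repeatedly combine the two least-probable nodes; the expected code length is the sum of the merged weights.
merge 2/75 + 2/75 → 4/75
merge 4/75 + 1/15 → 3/25
merge 8/75 + 3/25 → 17/75
merge 4/25 + 14/75 → 26/75
merge 1/5 + 17/75 → 32/75
merge 17/75 + 26/75 → 43/75
merge 32/75 + 43/75 → 1
L = 4/75 + 3/25 + 17/75 + 26/75 + 32/75 + 43/75 + 1 = 206/75 ≈ 2.747 bits/symbol.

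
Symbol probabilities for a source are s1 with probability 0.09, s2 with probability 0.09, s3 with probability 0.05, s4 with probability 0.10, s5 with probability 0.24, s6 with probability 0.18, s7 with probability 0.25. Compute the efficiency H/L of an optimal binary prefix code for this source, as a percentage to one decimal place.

98.6%

Entropy H = −Σ p log₂ p ≈ 2.6130 bits.
Huffman merges: 1/20+9/100→7/50; 9/100+1/10→19/100; 7/50+9/50→8/25; 19/100+6/25→43/100; 1/4+8/25→57/100; 43/100+57/100→1. L = 53/20 ≈ 2.6500.
Efficiency = H/L = 2.6130/2.6500 = 98.6%.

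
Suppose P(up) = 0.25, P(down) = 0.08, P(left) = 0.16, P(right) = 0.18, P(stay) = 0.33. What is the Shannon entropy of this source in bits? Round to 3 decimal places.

H = −Σ pᵢ log₂ pᵢ.
−0.25·log₂(0.25) = 0.5000
−0.08·log₂(0.08) = 0.2915
−0.16·log₂(0.16) = 0.4230
−0.18·log₂(0.18) = 0.4453
−0.33·log₂(0.33) = 0.5278
Sum ≈ 2.1877 → 2.188 bits.

2.188 bits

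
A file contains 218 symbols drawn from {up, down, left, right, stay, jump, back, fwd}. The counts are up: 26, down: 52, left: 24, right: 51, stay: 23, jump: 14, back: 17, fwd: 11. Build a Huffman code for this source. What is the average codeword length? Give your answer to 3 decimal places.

Probabilities are the counts divided by 218.
Repeatedly combine the two least-probable nodes; the expected code length is the sum of the merged weights.
merge 11/218 + 7/109 → 25/218
merge 17/218 + 23/218 → 20/109
merge 12/109 + 25/218 → 49/218
merge 13/109 + 20/109 → 33/109
merge 49/218 + 51/218 → 50/109
merge 26/109 + 33/109 → 59/109
merge 50/109 + 59/109 → 1
L = 25/218 + 20/109 + 49/218 + 33/109 + 50/109 + 59/109 + 1 = 308/109 ≈ 2.826 bits/symbol.

2.826 bits/symbol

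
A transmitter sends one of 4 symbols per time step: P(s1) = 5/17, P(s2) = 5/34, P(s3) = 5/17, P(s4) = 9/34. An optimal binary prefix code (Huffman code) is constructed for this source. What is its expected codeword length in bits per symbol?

Repeatedly combine the two least-probable nodes; the expected code length is the sum of the merged weights.
merge 5/34 + 9/34 → 7/17
merge 5/17 + 5/17 → 10/17
merge 7/17 + 10/17 → 1
L = 7/17 + 10/17 + 1 = 2 bits/symbol.

2 bits/symbol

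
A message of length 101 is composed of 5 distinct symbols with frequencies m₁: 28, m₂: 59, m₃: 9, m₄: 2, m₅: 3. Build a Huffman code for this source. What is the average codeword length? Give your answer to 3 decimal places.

Probabilities are the counts divided by 101.
Repeatedly combine the two least-probable nodes; the expected code length is the sum of the merged weights.
merge 2/101 + 3/101 → 5/101
merge 5/101 + 9/101 → 14/101
merge 14/101 + 28/101 → 42/101
merge 42/101 + 59/101 → 1
L = 5/101 + 14/101 + 42/101 + 1 = 162/101 ≈ 1.604 bits/symbol.

1.604 bits/symbol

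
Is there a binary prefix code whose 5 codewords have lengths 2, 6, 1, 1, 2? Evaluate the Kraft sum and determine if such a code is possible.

With common denominator 2^6 = 64: Σ 2^(−ℓᵢ) = 16/64 + 1/64 + 32/64 + 32/64 + 16/64 = 97/64 = 1.515625.
Kraft's inequality requires Σ ≤ 1; here Σ = 1.515625 > 1, so no such prefix code exists.

1.515625; no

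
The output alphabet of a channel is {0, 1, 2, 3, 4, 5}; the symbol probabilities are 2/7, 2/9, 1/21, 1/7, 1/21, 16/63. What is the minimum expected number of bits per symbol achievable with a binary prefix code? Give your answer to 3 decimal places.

Repeatedly combine the two least-probable nodes; the expected code length is the sum of the merged weights.
merge 1/21 + 1/21 → 2/21
merge 2/21 + 1/7 → 5/21
merge 2/9 + 5/21 → 29/63
merge 16/63 + 2/7 → 34/63
merge 29/63 + 34/63 → 1
L = 2/21 + 5/21 + 29/63 + 34/63 + 1 = 7/3 ≈ 2.333 bits/symbol.

2.333 bits/symbol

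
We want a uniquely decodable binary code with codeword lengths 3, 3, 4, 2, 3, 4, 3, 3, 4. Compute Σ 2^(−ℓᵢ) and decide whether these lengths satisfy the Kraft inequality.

1.0625; no

With common denominator 2^4 = 16: Σ 2^(−ℓᵢ) = 2/16 + 2/16 + 1/16 + 4/16 + 2/16 + 1/16 + 2/16 + 2/16 + 1/16 = 17/16 = 1.0625.
Kraft's inequality requires Σ ≤ 1; here Σ = 1.0625 > 1, so no such prefix code exists.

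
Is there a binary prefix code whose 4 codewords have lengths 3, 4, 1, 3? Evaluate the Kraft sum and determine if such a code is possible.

With common denominator 2^4 = 16: Σ 2^(−ℓᵢ) = 2/16 + 1/16 + 8/16 + 2/16 = 13/16 = 0.8125.
Kraft's inequality requires Σ ≤ 1; here Σ = 0.8125 ≤ 1, so such a prefix code exists.

0.8125; yes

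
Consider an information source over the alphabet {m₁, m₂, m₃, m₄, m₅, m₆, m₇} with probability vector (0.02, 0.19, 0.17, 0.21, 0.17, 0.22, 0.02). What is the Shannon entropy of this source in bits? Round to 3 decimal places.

H = −Σ pᵢ log₂ pᵢ.
−0.02·log₂(0.02) = 0.1129
−0.19·log₂(0.19) = 0.4552
−0.17·log₂(0.17) = 0.4346
−0.21·log₂(0.21) = 0.4728
−0.17·log₂(0.17) = 0.4346
−0.22·log₂(0.22) = 0.4806
−0.02·log₂(0.02) = 0.1129
Sum ≈ 2.5036 → 2.504 bits.

2.504 bits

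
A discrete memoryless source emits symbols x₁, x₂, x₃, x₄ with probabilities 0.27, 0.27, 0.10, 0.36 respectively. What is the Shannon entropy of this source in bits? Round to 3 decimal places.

H = −Σ pᵢ log₂ pᵢ.
−0.27·log₂(0.27) = 0.5100
−0.27·log₂(0.27) = 0.5100
−0.10·log₂(0.10) = 0.3322
−0.36·log₂(0.36) = 0.5306
Sum ≈ 1.8829 → 1.883 bits.

1.883 bits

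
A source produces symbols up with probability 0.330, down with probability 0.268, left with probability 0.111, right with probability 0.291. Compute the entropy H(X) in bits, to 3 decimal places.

1.907 bits

H = −Σ pᵢ log₂ pᵢ.
−0.330·log₂(0.330) = 0.5278
−0.268·log₂(0.268) = 0.5091
−0.111·log₂(0.111) = 0.3520
−0.291·log₂(0.291) = 0.5182
Sum ≈ 1.9072 → 1.907 bits.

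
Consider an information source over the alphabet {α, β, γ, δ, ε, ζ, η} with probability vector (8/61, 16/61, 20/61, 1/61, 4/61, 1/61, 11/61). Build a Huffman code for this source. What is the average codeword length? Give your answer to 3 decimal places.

2.361 bits/symbol

Repeatedly combine the two least-probable nodes; the expected code length is the sum of the merged weights.
merge 1/61 + 1/61 → 2/61
merge 2/61 + 4/61 → 6/61
merge 6/61 + 8/61 → 14/61
merge 11/61 + 14/61 → 25/61
merge 16/61 + 20/61 → 36/61
merge 25/61 + 36/61 → 1
L = 2/61 + 6/61 + 14/61 + 25/61 + 36/61 + 1 = 144/61 ≈ 2.361 bits/symbol.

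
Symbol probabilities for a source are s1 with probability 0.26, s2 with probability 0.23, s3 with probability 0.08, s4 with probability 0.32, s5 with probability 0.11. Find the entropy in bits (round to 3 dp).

2.161 bits

H = −Σ pᵢ log₂ pᵢ.
−0.26·log₂(0.26) = 0.5053
−0.23·log₂(0.23) = 0.4877
−0.08·log₂(0.08) = 0.2915
−0.32·log₂(0.32) = 0.5260
−0.11·log₂(0.11) = 0.3503
Sum ≈ 2.1608 → 2.161 bits.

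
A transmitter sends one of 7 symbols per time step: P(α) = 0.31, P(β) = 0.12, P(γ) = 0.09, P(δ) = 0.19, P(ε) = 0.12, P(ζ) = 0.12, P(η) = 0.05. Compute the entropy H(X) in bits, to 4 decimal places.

H = −Σ pᵢ log₂ pᵢ.
−0.31·log₂(0.31) = 0.5238
−0.12·log₂(0.12) = 0.3671
−0.09·log₂(0.09) = 0.3127
−0.19·log₂(0.19) = 0.4552
−0.12·log₂(0.12) = 0.3671
−0.12·log₂(0.12) = 0.3671
−0.05·log₂(0.05) = 0.2161
Sum ≈ 2.6090 → 2.6090 bits.

2.6090 bits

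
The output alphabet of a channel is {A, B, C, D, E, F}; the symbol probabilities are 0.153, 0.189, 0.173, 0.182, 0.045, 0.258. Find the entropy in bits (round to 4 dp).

2.4595 bits

H = −Σ pᵢ log₂ pᵢ.
−0.153·log₂(0.153) = 0.4144
−0.189·log₂(0.189) = 0.4543
−0.173·log₂(0.173) = 0.4379
−0.182·log₂(0.182) = 0.4474
−0.045·log₂(0.045) = 0.2013
−0.258·log₂(0.258) = 0.5043
Sum ≈ 2.4595 → 2.4595 bits.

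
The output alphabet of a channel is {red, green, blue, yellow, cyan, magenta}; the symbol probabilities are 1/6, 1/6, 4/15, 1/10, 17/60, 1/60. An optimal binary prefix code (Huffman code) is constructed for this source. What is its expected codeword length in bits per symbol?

2.4 bits/symbol

Repeatedly combine the two least-probable nodes; the expected code length is the sum of the merged weights.
merge 1/60 + 1/10 → 7/60
merge 7/60 + 1/6 → 17/60
merge 1/6 + 4/15 → 13/30
merge 17/60 + 17/60 → 17/30
merge 13/30 + 17/30 → 1
L = 7/60 + 17/60 + 13/30 + 17/30 + 1 = 12/5 = 2.4 bits/symbol.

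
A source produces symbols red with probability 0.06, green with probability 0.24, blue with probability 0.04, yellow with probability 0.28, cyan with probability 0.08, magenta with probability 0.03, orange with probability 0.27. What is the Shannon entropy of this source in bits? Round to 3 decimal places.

2.391 bits

H = −Σ pᵢ log₂ pᵢ.
−0.06·log₂(0.06) = 0.2435
−0.24·log₂(0.24) = 0.4941
−0.04·log₂(0.04) = 0.1858
−0.28·log₂(0.28) = 0.5142
−0.08·log₂(0.08) = 0.2915
−0.03·log₂(0.03) = 0.1518
−0.27·log₂(0.27) = 0.5100
Sum ≈ 2.3909 → 2.391 bits.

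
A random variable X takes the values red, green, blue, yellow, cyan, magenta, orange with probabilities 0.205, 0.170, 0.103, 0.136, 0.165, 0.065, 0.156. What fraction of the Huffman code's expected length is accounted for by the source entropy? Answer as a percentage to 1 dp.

Entropy H = −Σ p log₂ p ≈ 2.7359 bits.
Huffman merges: 13/200+103/1000→21/125; 17/125+39/250→73/250; 33/200+21/125→333/1000; 17/100+41/200→3/8; 73/250+333/1000→5/8; 3/8+5/8→1. L = 2793/1000 ≈ 2.7930.
Efficiency = H/L = 2.7359/2.7930 = 98.0%.

98.0%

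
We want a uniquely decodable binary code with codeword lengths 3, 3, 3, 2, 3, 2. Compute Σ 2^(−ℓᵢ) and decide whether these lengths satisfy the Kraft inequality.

1; yes

With common denominator 2^3 = 8: Σ 2^(−ℓᵢ) = 1/8 + 1/8 + 1/8 + 2/8 + 1/8 + 2/8 = 8/8 = 1.
Kraft's inequality requires Σ ≤ 1; here Σ = 1 ≤ 1, so such a prefix code exists.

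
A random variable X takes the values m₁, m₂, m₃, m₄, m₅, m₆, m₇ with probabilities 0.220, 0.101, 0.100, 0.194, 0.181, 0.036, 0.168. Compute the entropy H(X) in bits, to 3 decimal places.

2.657 bits

H = −Σ pᵢ log₂ pᵢ.
−0.220·log₂(0.220) = 0.4806
−0.101·log₂(0.101) = 0.3341
−0.100·log₂(0.100) = 0.3322
−0.194·log₂(0.194) = 0.4590
−0.181·log₂(0.181) = 0.4463
−0.036·log₂(0.036) = 0.1727
−0.168·log₂(0.168) = 0.4323
Sum ≈ 2.6571 → 2.657 bits.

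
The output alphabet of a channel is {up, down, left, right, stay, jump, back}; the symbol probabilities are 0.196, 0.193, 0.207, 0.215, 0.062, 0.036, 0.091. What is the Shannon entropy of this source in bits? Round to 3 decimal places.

2.602 bits

H = −Σ pᵢ log₂ pᵢ.
−0.196·log₂(0.196) = 0.4608
−0.193·log₂(0.193) = 0.4581
−0.207·log₂(0.207) = 0.4704
−0.215·log₂(0.215) = 0.4768
−0.062·log₂(0.062) = 0.2487
−0.036·log₂(0.036) = 0.1727
−0.091·log₂(0.091) = 0.3147
Sum ≈ 2.6021 → 2.602 bits.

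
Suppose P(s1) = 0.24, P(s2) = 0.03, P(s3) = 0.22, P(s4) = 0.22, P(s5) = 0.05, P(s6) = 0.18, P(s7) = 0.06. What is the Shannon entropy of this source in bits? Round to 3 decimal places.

H = −Σ pᵢ log₂ pᵢ.
−0.24·log₂(0.24) = 0.4941
−0.03·log₂(0.03) = 0.1518
−0.22·log₂(0.22) = 0.4806
−0.22·log₂(0.22) = 0.4806
−0.05·log₂(0.05) = 0.2161
−0.18·log₂(0.18) = 0.4453
−0.06·log₂(0.06) = 0.2435
Sum ≈ 2.5120 → 2.512 bits.

2.512 bits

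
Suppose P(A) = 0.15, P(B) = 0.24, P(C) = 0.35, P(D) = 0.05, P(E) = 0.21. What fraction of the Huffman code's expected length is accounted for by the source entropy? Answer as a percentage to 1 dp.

96.5%

Entropy H = −Σ p log₂ p ≈ 2.1237 bits.
Huffman merges: 1/20+3/20→1/5; 1/5+21/100→41/100; 6/25+7/20→59/100; 41/100+59/100→1. L = 11/5 ≈ 2.2000.
Efficiency = H/L = 2.1237/2.2000 = 96.5%.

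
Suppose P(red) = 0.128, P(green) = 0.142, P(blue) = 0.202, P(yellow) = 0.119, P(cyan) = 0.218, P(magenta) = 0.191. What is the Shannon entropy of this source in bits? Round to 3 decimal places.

H = −Σ pᵢ log₂ pᵢ.
−0.128·log₂(0.128) = 0.3796
−0.142·log₂(0.142) = 0.3999
−0.202·log₂(0.202) = 0.4661
−0.119·log₂(0.119) = 0.3654
−0.218·log₂(0.218) = 0.4791
−0.191·log₂(0.191) = 0.4562
Sum ≈ 2.5463 → 2.546 bits.

2.546 bits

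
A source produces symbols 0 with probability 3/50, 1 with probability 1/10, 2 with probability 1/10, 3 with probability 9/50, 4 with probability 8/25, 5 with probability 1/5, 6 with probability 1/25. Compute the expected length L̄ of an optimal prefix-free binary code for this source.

Repeatedly combine the two least-probable nodes; the expected code length is the sum of the merged weights.
merge 1/25 + 3/50 → 1/10
merge 1/10 + 1/10 → 1/5
merge 1/10 + 9/50 → 7/25
merge 1/5 + 1/5 → 2/5
merge 7/25 + 8/25 → 3/5
merge 2/5 + 3/5 → 1
L = 1/10 + 1/5 + 7/25 + 2/5 + 3/5 + 1 = 129/50 = 2.58 bits/symbol.

2.58 bits/symbol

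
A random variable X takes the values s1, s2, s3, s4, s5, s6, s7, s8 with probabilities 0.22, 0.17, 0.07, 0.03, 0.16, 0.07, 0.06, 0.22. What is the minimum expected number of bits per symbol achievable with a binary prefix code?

2.79 bits/symbol

Repeatedly combine the two least-probable nodes; the expected code length is the sum of the merged weights.
merge 3/100 + 3/50 → 9/100
merge 7/100 + 7/100 → 7/50
merge 9/100 + 7/50 → 23/100
merge 4/25 + 17/100 → 33/100
merge 11/50 + 11/50 → 11/25
merge 23/100 + 33/100 → 14/25
merge 11/25 + 14/25 → 1
L = 9/100 + 7/50 + 23/100 + 33/100 + 11/25 + 14/25 + 1 = 279/100 = 2.79 bits/symbol.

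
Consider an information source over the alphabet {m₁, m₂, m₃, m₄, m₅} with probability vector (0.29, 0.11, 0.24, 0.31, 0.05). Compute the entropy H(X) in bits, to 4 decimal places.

2.1022 bits

H = −Σ pᵢ log₂ pᵢ.
−0.29·log₂(0.29) = 0.5179
−0.11·log₂(0.11) = 0.3503
−0.24·log₂(0.24) = 0.4941
−0.31·log₂(0.31) = 0.5238
−0.05·log₂(0.05) = 0.2161
Sum ≈ 2.1022 → 2.1022 bits.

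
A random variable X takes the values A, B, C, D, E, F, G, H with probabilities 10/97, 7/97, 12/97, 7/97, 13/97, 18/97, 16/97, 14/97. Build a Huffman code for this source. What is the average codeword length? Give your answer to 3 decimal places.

Repeatedly combine the two least-probable nodes; the expected code length is the sum of the merged weights.
merge 7/97 + 7/97 → 14/97
merge 10/97 + 12/97 → 22/97
merge 13/97 + 14/97 → 27/97
merge 14/97 + 16/97 → 30/97
merge 18/97 + 22/97 → 40/97
merge 27/97 + 30/97 → 57/97
merge 40/97 + 57/97 → 1
L = 14/97 + 22/97 + 27/97 + 30/97 + 40/97 + 57/97 + 1 = 287/97 ≈ 2.959 bits/symbol.

2.959 bits/symbol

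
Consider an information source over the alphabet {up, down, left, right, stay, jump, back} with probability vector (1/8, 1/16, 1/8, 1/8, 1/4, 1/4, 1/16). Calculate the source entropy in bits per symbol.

Each probability is a power of 1/2, so log₂(1/p) is an integer.
H = Σ p·log₂(1/p) = 1/8·3 + 1/16·4 + 1/8·3 + 1/8·3 + 1/4·2 + 1/4·2 + 1/16·4 = 2.625 bits.

2.625 bits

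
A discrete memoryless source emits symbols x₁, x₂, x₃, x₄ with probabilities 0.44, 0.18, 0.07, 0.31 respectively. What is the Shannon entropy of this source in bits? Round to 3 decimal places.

H = −Σ pᵢ log₂ pᵢ.
−0.44·log₂(0.44) = 0.5211
−0.18·log₂(0.18) = 0.4453
−0.07·log₂(0.07) = 0.2686
−0.31·log₂(0.31) = 0.5238
Sum ≈ 1.7588 → 1.759 bits.

1.759 bits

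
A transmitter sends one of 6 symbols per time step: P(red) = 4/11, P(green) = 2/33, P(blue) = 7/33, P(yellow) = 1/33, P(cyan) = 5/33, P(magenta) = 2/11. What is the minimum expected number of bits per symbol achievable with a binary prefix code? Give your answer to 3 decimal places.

Repeatedly combine the two least-probable nodes; the expected code length is the sum of the merged weights.
merge 1/33 + 2/33 → 1/11
merge 1/11 + 5/33 → 8/33
merge 2/11 + 7/33 → 13/33
merge 8/33 + 4/11 → 20/33
merge 13/33 + 20/33 → 1
L = 1/11 + 8/33 + 13/33 + 20/33 + 1 = 7/3 ≈ 2.333 bits/symbol.

2.333 bits/symbol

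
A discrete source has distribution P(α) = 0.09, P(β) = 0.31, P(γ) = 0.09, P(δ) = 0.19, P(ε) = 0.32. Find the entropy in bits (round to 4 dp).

2.1304 bits

H = −Σ pᵢ log₂ pᵢ.
−0.09·log₂(0.09) = 0.3127
−0.31·log₂(0.31) = 0.5238
−0.09·log₂(0.09) = 0.3127
−0.19·log₂(0.19) = 0.4552
−0.32·log₂(0.32) = 0.5260
Sum ≈ 2.1304 → 2.1304 bits.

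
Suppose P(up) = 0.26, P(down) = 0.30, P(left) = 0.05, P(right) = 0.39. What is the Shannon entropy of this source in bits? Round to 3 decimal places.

H = −Σ pᵢ log₂ pᵢ.
−0.26·log₂(0.26) = 0.5053
−0.30·log₂(0.30) = 0.5211
−0.05·log₂(0.05) = 0.2161
−0.39·log₂(0.39) = 0.5298
Sum ≈ 1.7723 → 1.772 bits.

1.772 bits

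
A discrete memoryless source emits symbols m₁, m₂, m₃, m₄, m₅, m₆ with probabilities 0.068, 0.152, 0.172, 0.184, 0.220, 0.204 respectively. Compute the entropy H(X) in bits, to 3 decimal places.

H = −Σ pᵢ log₂ pᵢ.
−0.068·log₂(0.068) = 0.2637
−0.152·log₂(0.152) = 0.4131
−0.172·log₂(0.172) = 0.4368
−0.184·log₂(0.184) = 0.4494
−0.220·log₂(0.220) = 0.4806
−0.204·log₂(0.204) = 0.4678
Sum ≈ 2.5114 → 2.511 bits.

2.511 bits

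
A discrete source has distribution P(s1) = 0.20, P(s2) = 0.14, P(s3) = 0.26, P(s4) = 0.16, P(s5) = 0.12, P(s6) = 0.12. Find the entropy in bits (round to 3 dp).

2.524 bits

H = −Σ pᵢ log₂ pᵢ.
−0.20·log₂(0.20) = 0.4644
−0.14·log₂(0.14) = 0.3971
−0.26·log₂(0.26) = 0.5053
−0.16·log₂(0.16) = 0.4230
−0.12·log₂(0.12) = 0.3671
−0.12·log₂(0.12) = 0.3671
Sum ≈ 2.5239 → 2.524 bits.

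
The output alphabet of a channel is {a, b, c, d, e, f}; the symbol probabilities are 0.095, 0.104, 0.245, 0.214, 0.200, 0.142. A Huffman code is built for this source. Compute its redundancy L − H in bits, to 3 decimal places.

Entropy H = −Σ p log₂ p ≈ 2.4996 bits.
Huffman merges: 19/200+13/125→199/1000; 71/500+199/1000→341/1000; 1/5+107/500→207/500; 49/200+341/1000→293/500; 207/500+293/500→1. L = 127/50 ≈ 2.5400.
L − H = 2.5400 − 2.4996 = 0.040 bits.

0.040 bits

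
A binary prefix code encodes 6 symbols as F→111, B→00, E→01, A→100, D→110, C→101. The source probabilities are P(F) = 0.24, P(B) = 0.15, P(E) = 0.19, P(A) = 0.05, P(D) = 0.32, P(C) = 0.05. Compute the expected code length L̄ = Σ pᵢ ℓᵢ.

2.66 bits/symbol

L̄ = Σ pᵢ·ℓᵢ = 0.24·3 + 0.15·2 + 0.19·2 + 0.05·3 + 0.32·3 + 0.05·3 = 2.66 bits/symbol.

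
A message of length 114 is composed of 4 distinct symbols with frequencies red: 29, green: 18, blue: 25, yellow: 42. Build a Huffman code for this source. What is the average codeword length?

2 bits/symbol

Probabilities are the counts divided by 114.
Repeatedly combine the two least-probable nodes; the expected code length is the sum of the merged weights.
merge 3/19 + 25/114 → 43/114
merge 29/114 + 7/19 → 71/114
merge 43/114 + 71/114 → 1
L = 43/114 + 71/114 + 1 = 2 bits/symbol.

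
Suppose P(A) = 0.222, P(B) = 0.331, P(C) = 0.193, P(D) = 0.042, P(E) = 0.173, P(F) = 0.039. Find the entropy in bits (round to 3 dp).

2.281 bits

H = −Σ pᵢ log₂ pᵢ.
−0.222·log₂(0.222) = 0.4820
−0.331·log₂(0.331) = 0.5280
−0.193·log₂(0.193) = 0.4581
−0.042·log₂(0.042) = 0.1921
−0.173·log₂(0.173) = 0.4379
−0.039·log₂(0.039) = 0.1825
Sum ≈ 2.2806 → 2.281 bits.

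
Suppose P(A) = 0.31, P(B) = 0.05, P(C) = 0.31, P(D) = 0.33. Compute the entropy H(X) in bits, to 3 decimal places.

1.792 bits

H = −Σ pᵢ log₂ pᵢ.
−0.31·log₂(0.31) = 0.5238
−0.05·log₂(0.05) = 0.2161
−0.31·log₂(0.31) = 0.5238
−0.33·log₂(0.33) = 0.5278
Sum ≈ 1.7915 → 1.792 bits.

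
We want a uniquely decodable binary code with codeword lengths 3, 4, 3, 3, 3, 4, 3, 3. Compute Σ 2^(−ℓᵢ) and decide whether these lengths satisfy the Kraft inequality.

0.875; yes

With common denominator 2^4 = 16: Σ 2^(−ℓᵢ) = 2/16 + 1/16 + 2/16 + 2/16 + 2/16 + 1/16 + 2/16 + 2/16 = 14/16 = 0.875.
Kraft's inequality requires Σ ≤ 1; here Σ = 0.875 ≤ 1, so such a prefix code exists.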